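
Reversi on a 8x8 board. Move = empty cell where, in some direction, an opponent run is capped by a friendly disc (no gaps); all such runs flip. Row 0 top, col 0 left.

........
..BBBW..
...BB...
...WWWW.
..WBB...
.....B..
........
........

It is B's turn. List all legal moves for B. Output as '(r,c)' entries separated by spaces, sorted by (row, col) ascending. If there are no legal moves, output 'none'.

Answer: (0,6) (1,6) (2,2) (2,5) (2,6) (4,1) (4,5) (4,6) (5,1)

Derivation:
(0,4): no bracket -> illegal
(0,5): no bracket -> illegal
(0,6): flips 1 -> legal
(1,6): flips 1 -> legal
(2,2): flips 1 -> legal
(2,5): flips 1 -> legal
(2,6): flips 1 -> legal
(2,7): no bracket -> illegal
(3,1): no bracket -> illegal
(3,2): no bracket -> illegal
(3,7): no bracket -> illegal
(4,1): flips 1 -> legal
(4,5): flips 1 -> legal
(4,6): flips 1 -> legal
(4,7): no bracket -> illegal
(5,1): flips 2 -> legal
(5,2): no bracket -> illegal
(5,3): no bracket -> illegal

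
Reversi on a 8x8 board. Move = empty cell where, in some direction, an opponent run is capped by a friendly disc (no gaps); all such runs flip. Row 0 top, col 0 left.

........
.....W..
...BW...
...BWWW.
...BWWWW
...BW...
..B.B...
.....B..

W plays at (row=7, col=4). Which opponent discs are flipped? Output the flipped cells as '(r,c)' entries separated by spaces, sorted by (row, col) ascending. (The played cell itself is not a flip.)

Answer: (6,4)

Derivation:
Dir NW: first cell '.' (not opp) -> no flip
Dir N: opp run (6,4) capped by W -> flip
Dir NE: first cell '.' (not opp) -> no flip
Dir W: first cell '.' (not opp) -> no flip
Dir E: opp run (7,5), next='.' -> no flip
Dir SW: edge -> no flip
Dir S: edge -> no flip
Dir SE: edge -> no flip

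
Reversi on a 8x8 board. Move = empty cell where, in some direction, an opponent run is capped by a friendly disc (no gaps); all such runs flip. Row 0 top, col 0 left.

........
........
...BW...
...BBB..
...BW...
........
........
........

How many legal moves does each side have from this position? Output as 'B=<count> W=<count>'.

Answer: B=8 W=4

Derivation:
-- B to move --
(1,3): flips 1 -> legal
(1,4): flips 1 -> legal
(1,5): flips 1 -> legal
(2,5): flips 1 -> legal
(4,5): flips 1 -> legal
(5,3): flips 1 -> legal
(5,4): flips 1 -> legal
(5,5): flips 1 -> legal
B mobility = 8
-- W to move --
(1,2): no bracket -> illegal
(1,3): no bracket -> illegal
(1,4): no bracket -> illegal
(2,2): flips 2 -> legal
(2,5): no bracket -> illegal
(2,6): flips 1 -> legal
(3,2): no bracket -> illegal
(3,6): no bracket -> illegal
(4,2): flips 2 -> legal
(4,5): no bracket -> illegal
(4,6): flips 1 -> legal
(5,2): no bracket -> illegal
(5,3): no bracket -> illegal
(5,4): no bracket -> illegal
W mobility = 4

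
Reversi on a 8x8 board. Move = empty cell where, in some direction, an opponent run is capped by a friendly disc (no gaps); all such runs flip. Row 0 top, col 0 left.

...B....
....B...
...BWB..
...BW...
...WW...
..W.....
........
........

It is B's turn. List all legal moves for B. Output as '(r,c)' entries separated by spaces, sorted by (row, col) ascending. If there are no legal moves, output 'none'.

Answer: (1,5) (3,5) (4,5) (5,3) (5,4) (5,5) (6,1)

Derivation:
(1,3): no bracket -> illegal
(1,5): flips 1 -> legal
(3,2): no bracket -> illegal
(3,5): flips 1 -> legal
(4,1): no bracket -> illegal
(4,2): no bracket -> illegal
(4,5): flips 1 -> legal
(5,1): no bracket -> illegal
(5,3): flips 1 -> legal
(5,4): flips 3 -> legal
(5,5): flips 1 -> legal
(6,1): flips 3 -> legal
(6,2): no bracket -> illegal
(6,3): no bracket -> illegal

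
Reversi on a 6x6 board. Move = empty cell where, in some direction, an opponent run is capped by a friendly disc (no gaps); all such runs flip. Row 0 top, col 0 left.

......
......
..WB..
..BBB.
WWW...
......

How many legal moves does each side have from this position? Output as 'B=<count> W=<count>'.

Answer: B=6 W=3

Derivation:
-- B to move --
(1,1): flips 1 -> legal
(1,2): flips 1 -> legal
(1,3): no bracket -> illegal
(2,1): flips 1 -> legal
(3,0): no bracket -> illegal
(3,1): no bracket -> illegal
(4,3): no bracket -> illegal
(5,0): flips 1 -> legal
(5,1): flips 1 -> legal
(5,2): flips 1 -> legal
(5,3): no bracket -> illegal
B mobility = 6
-- W to move --
(1,2): no bracket -> illegal
(1,3): no bracket -> illegal
(1,4): flips 2 -> legal
(2,1): no bracket -> illegal
(2,4): flips 2 -> legal
(2,5): no bracket -> illegal
(3,1): no bracket -> illegal
(3,5): no bracket -> illegal
(4,3): no bracket -> illegal
(4,4): flips 1 -> legal
(4,5): no bracket -> illegal
W mobility = 3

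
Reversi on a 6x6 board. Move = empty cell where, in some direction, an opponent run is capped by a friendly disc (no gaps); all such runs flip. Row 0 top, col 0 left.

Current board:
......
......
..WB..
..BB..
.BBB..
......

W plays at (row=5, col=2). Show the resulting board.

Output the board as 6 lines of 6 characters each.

Place W at (5,2); scan 8 dirs for brackets.
Dir NW: opp run (4,1), next='.' -> no flip
Dir N: opp run (4,2) (3,2) capped by W -> flip
Dir NE: opp run (4,3), next='.' -> no flip
Dir W: first cell '.' (not opp) -> no flip
Dir E: first cell '.' (not opp) -> no flip
Dir SW: edge -> no flip
Dir S: edge -> no flip
Dir SE: edge -> no flip
All flips: (3,2) (4,2)

Answer: ......
......
..WB..
..WB..
.BWB..
..W...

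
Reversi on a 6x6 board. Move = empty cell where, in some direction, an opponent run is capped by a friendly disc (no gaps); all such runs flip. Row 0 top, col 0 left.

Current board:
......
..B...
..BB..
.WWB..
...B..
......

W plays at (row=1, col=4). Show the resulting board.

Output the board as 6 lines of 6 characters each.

Place W at (1,4); scan 8 dirs for brackets.
Dir NW: first cell '.' (not opp) -> no flip
Dir N: first cell '.' (not opp) -> no flip
Dir NE: first cell '.' (not opp) -> no flip
Dir W: first cell '.' (not opp) -> no flip
Dir E: first cell '.' (not opp) -> no flip
Dir SW: opp run (2,3) capped by W -> flip
Dir S: first cell '.' (not opp) -> no flip
Dir SE: first cell '.' (not opp) -> no flip
All flips: (2,3)

Answer: ......
..B.W.
..BW..
.WWB..
...B..
......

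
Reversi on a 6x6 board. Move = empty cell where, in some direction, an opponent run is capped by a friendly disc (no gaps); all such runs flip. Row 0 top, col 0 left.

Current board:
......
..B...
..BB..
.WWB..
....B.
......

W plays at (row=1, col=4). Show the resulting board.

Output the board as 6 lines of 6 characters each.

Answer: ......
..B.W.
..BW..
.WWB..
....B.
......

Derivation:
Place W at (1,4); scan 8 dirs for brackets.
Dir NW: first cell '.' (not opp) -> no flip
Dir N: first cell '.' (not opp) -> no flip
Dir NE: first cell '.' (not opp) -> no flip
Dir W: first cell '.' (not opp) -> no flip
Dir E: first cell '.' (not opp) -> no flip
Dir SW: opp run (2,3) capped by W -> flip
Dir S: first cell '.' (not opp) -> no flip
Dir SE: first cell '.' (not opp) -> no flip
All flips: (2,3)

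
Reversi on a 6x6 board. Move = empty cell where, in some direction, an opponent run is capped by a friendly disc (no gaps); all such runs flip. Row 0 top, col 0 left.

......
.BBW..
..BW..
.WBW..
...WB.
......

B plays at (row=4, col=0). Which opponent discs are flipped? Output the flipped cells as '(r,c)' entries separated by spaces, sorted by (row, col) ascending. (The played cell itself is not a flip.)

Answer: (3,1)

Derivation:
Dir NW: edge -> no flip
Dir N: first cell '.' (not opp) -> no flip
Dir NE: opp run (3,1) capped by B -> flip
Dir W: edge -> no flip
Dir E: first cell '.' (not opp) -> no flip
Dir SW: edge -> no flip
Dir S: first cell '.' (not opp) -> no flip
Dir SE: first cell '.' (not opp) -> no flip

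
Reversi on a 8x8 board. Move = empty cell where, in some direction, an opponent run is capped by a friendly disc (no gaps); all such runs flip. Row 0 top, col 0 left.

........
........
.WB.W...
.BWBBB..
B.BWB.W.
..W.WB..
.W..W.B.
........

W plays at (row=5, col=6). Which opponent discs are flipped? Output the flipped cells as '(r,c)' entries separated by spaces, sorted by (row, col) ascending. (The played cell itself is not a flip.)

Answer: (5,5)

Derivation:
Dir NW: first cell '.' (not opp) -> no flip
Dir N: first cell 'W' (not opp) -> no flip
Dir NE: first cell '.' (not opp) -> no flip
Dir W: opp run (5,5) capped by W -> flip
Dir E: first cell '.' (not opp) -> no flip
Dir SW: first cell '.' (not opp) -> no flip
Dir S: opp run (6,6), next='.' -> no flip
Dir SE: first cell '.' (not opp) -> no flip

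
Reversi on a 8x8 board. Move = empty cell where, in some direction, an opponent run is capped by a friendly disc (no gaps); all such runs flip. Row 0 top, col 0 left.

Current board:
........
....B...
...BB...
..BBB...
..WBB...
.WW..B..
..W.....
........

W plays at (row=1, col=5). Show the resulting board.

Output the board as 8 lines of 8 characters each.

Answer: ........
....BW..
...BW...
..BWB...
..WBB...
.WW..B..
..W.....
........

Derivation:
Place W at (1,5); scan 8 dirs for brackets.
Dir NW: first cell '.' (not opp) -> no flip
Dir N: first cell '.' (not opp) -> no flip
Dir NE: first cell '.' (not opp) -> no flip
Dir W: opp run (1,4), next='.' -> no flip
Dir E: first cell '.' (not opp) -> no flip
Dir SW: opp run (2,4) (3,3) capped by W -> flip
Dir S: first cell '.' (not opp) -> no flip
Dir SE: first cell '.' (not opp) -> no flip
All flips: (2,4) (3,3)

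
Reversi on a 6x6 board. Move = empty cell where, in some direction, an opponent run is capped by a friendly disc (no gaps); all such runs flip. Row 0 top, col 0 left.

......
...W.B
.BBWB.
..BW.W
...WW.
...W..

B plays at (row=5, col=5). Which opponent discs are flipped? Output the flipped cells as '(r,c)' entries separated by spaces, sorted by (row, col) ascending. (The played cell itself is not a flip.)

Dir NW: opp run (4,4) (3,3) capped by B -> flip
Dir N: first cell '.' (not opp) -> no flip
Dir NE: edge -> no flip
Dir W: first cell '.' (not opp) -> no flip
Dir E: edge -> no flip
Dir SW: edge -> no flip
Dir S: edge -> no flip
Dir SE: edge -> no flip

Answer: (3,3) (4,4)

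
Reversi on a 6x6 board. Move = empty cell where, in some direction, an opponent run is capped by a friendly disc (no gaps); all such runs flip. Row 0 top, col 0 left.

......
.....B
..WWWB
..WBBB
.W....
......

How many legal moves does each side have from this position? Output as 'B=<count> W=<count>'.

Answer: B=6 W=4

Derivation:
-- B to move --
(1,1): flips 1 -> legal
(1,2): flips 1 -> legal
(1,3): flips 2 -> legal
(1,4): flips 1 -> legal
(2,1): flips 3 -> legal
(3,0): no bracket -> illegal
(3,1): flips 1 -> legal
(4,0): no bracket -> illegal
(4,2): no bracket -> illegal
(4,3): no bracket -> illegal
(5,0): no bracket -> illegal
(5,1): no bracket -> illegal
(5,2): no bracket -> illegal
B mobility = 6
-- W to move --
(0,4): no bracket -> illegal
(0,5): no bracket -> illegal
(1,4): no bracket -> illegal
(4,2): flips 1 -> legal
(4,3): flips 1 -> legal
(4,4): flips 2 -> legal
(4,5): flips 1 -> legal
W mobility = 4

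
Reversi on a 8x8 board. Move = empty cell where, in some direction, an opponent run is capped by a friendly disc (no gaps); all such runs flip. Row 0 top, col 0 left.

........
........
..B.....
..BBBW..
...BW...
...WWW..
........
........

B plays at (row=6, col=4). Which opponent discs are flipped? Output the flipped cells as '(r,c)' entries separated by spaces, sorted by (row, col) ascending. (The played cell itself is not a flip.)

Dir NW: opp run (5,3), next='.' -> no flip
Dir N: opp run (5,4) (4,4) capped by B -> flip
Dir NE: opp run (5,5), next='.' -> no flip
Dir W: first cell '.' (not opp) -> no flip
Dir E: first cell '.' (not opp) -> no flip
Dir SW: first cell '.' (not opp) -> no flip
Dir S: first cell '.' (not opp) -> no flip
Dir SE: first cell '.' (not opp) -> no flip

Answer: (4,4) (5,4)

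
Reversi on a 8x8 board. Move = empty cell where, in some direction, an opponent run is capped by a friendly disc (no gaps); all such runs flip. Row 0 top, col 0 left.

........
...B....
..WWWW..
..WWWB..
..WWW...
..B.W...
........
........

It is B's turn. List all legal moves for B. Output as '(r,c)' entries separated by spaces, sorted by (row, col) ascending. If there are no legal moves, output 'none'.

Answer: (1,2) (1,5) (1,6) (3,1) (5,3)

Derivation:
(1,1): no bracket -> illegal
(1,2): flips 3 -> legal
(1,4): no bracket -> illegal
(1,5): flips 1 -> legal
(1,6): flips 3 -> legal
(2,1): no bracket -> illegal
(2,6): no bracket -> illegal
(3,1): flips 4 -> legal
(3,6): no bracket -> illegal
(4,1): no bracket -> illegal
(4,5): no bracket -> illegal
(5,1): no bracket -> illegal
(5,3): flips 4 -> legal
(5,5): no bracket -> illegal
(6,3): no bracket -> illegal
(6,4): no bracket -> illegal
(6,5): no bracket -> illegal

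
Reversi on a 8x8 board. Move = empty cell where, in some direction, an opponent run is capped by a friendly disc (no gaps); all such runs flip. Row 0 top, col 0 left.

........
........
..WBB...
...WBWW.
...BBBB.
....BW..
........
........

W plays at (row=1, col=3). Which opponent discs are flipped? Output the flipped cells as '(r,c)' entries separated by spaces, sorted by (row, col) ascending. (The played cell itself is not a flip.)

Dir NW: first cell '.' (not opp) -> no flip
Dir N: first cell '.' (not opp) -> no flip
Dir NE: first cell '.' (not opp) -> no flip
Dir W: first cell '.' (not opp) -> no flip
Dir E: first cell '.' (not opp) -> no flip
Dir SW: first cell 'W' (not opp) -> no flip
Dir S: opp run (2,3) capped by W -> flip
Dir SE: opp run (2,4) capped by W -> flip

Answer: (2,3) (2,4)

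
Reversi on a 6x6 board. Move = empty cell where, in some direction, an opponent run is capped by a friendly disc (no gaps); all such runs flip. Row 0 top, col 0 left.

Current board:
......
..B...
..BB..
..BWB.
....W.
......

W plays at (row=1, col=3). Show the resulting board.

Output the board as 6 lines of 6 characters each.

Answer: ......
..BW..
..BW..
..BWB.
....W.
......

Derivation:
Place W at (1,3); scan 8 dirs for brackets.
Dir NW: first cell '.' (not opp) -> no flip
Dir N: first cell '.' (not opp) -> no flip
Dir NE: first cell '.' (not opp) -> no flip
Dir W: opp run (1,2), next='.' -> no flip
Dir E: first cell '.' (not opp) -> no flip
Dir SW: opp run (2,2), next='.' -> no flip
Dir S: opp run (2,3) capped by W -> flip
Dir SE: first cell '.' (not opp) -> no flip
All flips: (2,3)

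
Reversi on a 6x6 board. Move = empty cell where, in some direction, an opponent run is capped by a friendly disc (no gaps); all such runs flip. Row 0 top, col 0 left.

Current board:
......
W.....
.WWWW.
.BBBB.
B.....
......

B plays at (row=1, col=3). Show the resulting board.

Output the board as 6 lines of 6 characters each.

Place B at (1,3); scan 8 dirs for brackets.
Dir NW: first cell '.' (not opp) -> no flip
Dir N: first cell '.' (not opp) -> no flip
Dir NE: first cell '.' (not opp) -> no flip
Dir W: first cell '.' (not opp) -> no flip
Dir E: first cell '.' (not opp) -> no flip
Dir SW: opp run (2,2) capped by B -> flip
Dir S: opp run (2,3) capped by B -> flip
Dir SE: opp run (2,4), next='.' -> no flip
All flips: (2,2) (2,3)

Answer: ......
W..B..
.WBBW.
.BBBB.
B.....
......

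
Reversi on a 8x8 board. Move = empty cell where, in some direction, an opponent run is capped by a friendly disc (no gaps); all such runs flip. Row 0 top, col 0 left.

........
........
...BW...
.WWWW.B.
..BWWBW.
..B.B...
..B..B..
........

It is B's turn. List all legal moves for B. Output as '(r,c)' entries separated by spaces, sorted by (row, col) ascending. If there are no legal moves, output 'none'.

Answer: (1,4) (1,5) (2,0) (2,1) (2,2) (2,5) (4,1) (4,7) (5,3) (5,6)

Derivation:
(1,3): no bracket -> illegal
(1,4): flips 3 -> legal
(1,5): flips 2 -> legal
(2,0): flips 1 -> legal
(2,1): flips 2 -> legal
(2,2): flips 1 -> legal
(2,5): flips 3 -> legal
(3,0): no bracket -> illegal
(3,5): no bracket -> illegal
(3,7): no bracket -> illegal
(4,0): no bracket -> illegal
(4,1): flips 1 -> legal
(4,7): flips 1 -> legal
(5,3): flips 2 -> legal
(5,5): no bracket -> illegal
(5,6): flips 1 -> legal
(5,7): no bracket -> illegal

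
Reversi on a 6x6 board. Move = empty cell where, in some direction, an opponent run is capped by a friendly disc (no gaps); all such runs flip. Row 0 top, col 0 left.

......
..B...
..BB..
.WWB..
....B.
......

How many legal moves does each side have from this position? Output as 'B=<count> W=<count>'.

-- B to move --
(2,0): no bracket -> illegal
(2,1): no bracket -> illegal
(3,0): flips 2 -> legal
(4,0): flips 1 -> legal
(4,1): flips 1 -> legal
(4,2): flips 1 -> legal
(4,3): no bracket -> illegal
B mobility = 4
-- W to move --
(0,1): no bracket -> illegal
(0,2): flips 2 -> legal
(0,3): no bracket -> illegal
(1,1): no bracket -> illegal
(1,3): flips 1 -> legal
(1,4): flips 1 -> legal
(2,1): no bracket -> illegal
(2,4): no bracket -> illegal
(3,4): flips 1 -> legal
(3,5): no bracket -> illegal
(4,2): no bracket -> illegal
(4,3): no bracket -> illegal
(4,5): no bracket -> illegal
(5,3): no bracket -> illegal
(5,4): no bracket -> illegal
(5,5): no bracket -> illegal
W mobility = 4

Answer: B=4 W=4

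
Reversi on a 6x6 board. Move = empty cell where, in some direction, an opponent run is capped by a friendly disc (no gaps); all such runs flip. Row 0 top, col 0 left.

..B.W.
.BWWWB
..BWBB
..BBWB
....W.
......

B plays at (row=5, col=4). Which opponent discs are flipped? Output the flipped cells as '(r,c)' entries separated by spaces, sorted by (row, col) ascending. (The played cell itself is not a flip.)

Answer: (3,4) (4,4)

Derivation:
Dir NW: first cell '.' (not opp) -> no flip
Dir N: opp run (4,4) (3,4) capped by B -> flip
Dir NE: first cell '.' (not opp) -> no flip
Dir W: first cell '.' (not opp) -> no flip
Dir E: first cell '.' (not opp) -> no flip
Dir SW: edge -> no flip
Dir S: edge -> no flip
Dir SE: edge -> no flip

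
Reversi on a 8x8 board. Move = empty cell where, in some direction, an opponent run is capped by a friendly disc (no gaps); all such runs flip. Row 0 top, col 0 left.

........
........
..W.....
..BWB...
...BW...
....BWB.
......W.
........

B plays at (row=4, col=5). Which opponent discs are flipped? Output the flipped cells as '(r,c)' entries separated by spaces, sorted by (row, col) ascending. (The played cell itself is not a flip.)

Answer: (4,4)

Derivation:
Dir NW: first cell 'B' (not opp) -> no flip
Dir N: first cell '.' (not opp) -> no flip
Dir NE: first cell '.' (not opp) -> no flip
Dir W: opp run (4,4) capped by B -> flip
Dir E: first cell '.' (not opp) -> no flip
Dir SW: first cell 'B' (not opp) -> no flip
Dir S: opp run (5,5), next='.' -> no flip
Dir SE: first cell 'B' (not opp) -> no flip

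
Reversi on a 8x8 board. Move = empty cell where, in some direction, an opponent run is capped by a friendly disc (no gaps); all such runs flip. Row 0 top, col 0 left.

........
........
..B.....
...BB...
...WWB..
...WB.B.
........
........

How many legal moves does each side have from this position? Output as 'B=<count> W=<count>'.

Answer: B=5 W=8

Derivation:
-- B to move --
(3,2): flips 1 -> legal
(3,5): no bracket -> illegal
(4,2): flips 2 -> legal
(5,2): flips 2 -> legal
(5,5): flips 1 -> legal
(6,2): no bracket -> illegal
(6,3): flips 2 -> legal
(6,4): no bracket -> illegal
B mobility = 5
-- W to move --
(1,1): flips 2 -> legal
(1,2): no bracket -> illegal
(1,3): no bracket -> illegal
(2,1): no bracket -> illegal
(2,3): flips 1 -> legal
(2,4): flips 1 -> legal
(2,5): flips 1 -> legal
(3,1): no bracket -> illegal
(3,2): no bracket -> illegal
(3,5): no bracket -> illegal
(3,6): no bracket -> illegal
(4,2): no bracket -> illegal
(4,6): flips 1 -> legal
(4,7): no bracket -> illegal
(5,5): flips 1 -> legal
(5,7): no bracket -> illegal
(6,3): no bracket -> illegal
(6,4): flips 1 -> legal
(6,5): flips 1 -> legal
(6,6): no bracket -> illegal
(6,7): no bracket -> illegal
W mobility = 8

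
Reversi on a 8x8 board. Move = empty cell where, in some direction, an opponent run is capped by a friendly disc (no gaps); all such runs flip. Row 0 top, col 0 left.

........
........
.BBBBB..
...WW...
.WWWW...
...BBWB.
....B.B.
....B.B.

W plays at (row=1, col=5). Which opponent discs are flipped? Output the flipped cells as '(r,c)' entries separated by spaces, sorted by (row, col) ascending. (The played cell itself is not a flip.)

Answer: (2,4)

Derivation:
Dir NW: first cell '.' (not opp) -> no flip
Dir N: first cell '.' (not opp) -> no flip
Dir NE: first cell '.' (not opp) -> no flip
Dir W: first cell '.' (not opp) -> no flip
Dir E: first cell '.' (not opp) -> no flip
Dir SW: opp run (2,4) capped by W -> flip
Dir S: opp run (2,5), next='.' -> no flip
Dir SE: first cell '.' (not opp) -> no flip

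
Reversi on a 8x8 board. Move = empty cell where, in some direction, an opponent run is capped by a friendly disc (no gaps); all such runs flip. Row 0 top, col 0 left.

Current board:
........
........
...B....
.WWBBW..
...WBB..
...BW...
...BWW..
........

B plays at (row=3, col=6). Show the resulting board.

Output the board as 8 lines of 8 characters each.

Answer: ........
........
...B....
.WWBBBB.
...WBB..
...BW...
...BWW..
........

Derivation:
Place B at (3,6); scan 8 dirs for brackets.
Dir NW: first cell '.' (not opp) -> no flip
Dir N: first cell '.' (not opp) -> no flip
Dir NE: first cell '.' (not opp) -> no flip
Dir W: opp run (3,5) capped by B -> flip
Dir E: first cell '.' (not opp) -> no flip
Dir SW: first cell 'B' (not opp) -> no flip
Dir S: first cell '.' (not opp) -> no flip
Dir SE: first cell '.' (not opp) -> no flip
All flips: (3,5)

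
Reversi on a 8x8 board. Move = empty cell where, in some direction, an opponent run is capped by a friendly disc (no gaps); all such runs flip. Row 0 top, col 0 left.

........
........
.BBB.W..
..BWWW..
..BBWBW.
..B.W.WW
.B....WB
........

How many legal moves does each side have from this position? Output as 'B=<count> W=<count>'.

Answer: B=8 W=12

Derivation:
-- B to move --
(1,4): no bracket -> illegal
(1,5): flips 2 -> legal
(1,6): flips 2 -> legal
(2,4): flips 1 -> legal
(2,6): no bracket -> illegal
(3,6): flips 3 -> legal
(3,7): no bracket -> illegal
(4,7): flips 2 -> legal
(5,3): no bracket -> illegal
(5,5): flips 2 -> legal
(6,3): flips 1 -> legal
(6,4): no bracket -> illegal
(6,5): flips 2 -> legal
(7,5): no bracket -> illegal
(7,6): no bracket -> illegal
(7,7): no bracket -> illegal
B mobility = 8
-- W to move --
(1,0): flips 3 -> legal
(1,1): flips 1 -> legal
(1,2): flips 1 -> legal
(1,3): flips 1 -> legal
(1,4): no bracket -> illegal
(2,0): no bracket -> illegal
(2,4): no bracket -> illegal
(3,0): no bracket -> illegal
(3,1): flips 1 -> legal
(3,6): flips 1 -> legal
(4,1): flips 2 -> legal
(5,0): no bracket -> illegal
(5,1): flips 1 -> legal
(5,3): flips 1 -> legal
(5,5): flips 1 -> legal
(6,0): no bracket -> illegal
(6,2): no bracket -> illegal
(6,3): no bracket -> illegal
(7,0): flips 3 -> legal
(7,1): no bracket -> illegal
(7,2): no bracket -> illegal
(7,6): no bracket -> illegal
(7,7): flips 1 -> legal
W mobility = 12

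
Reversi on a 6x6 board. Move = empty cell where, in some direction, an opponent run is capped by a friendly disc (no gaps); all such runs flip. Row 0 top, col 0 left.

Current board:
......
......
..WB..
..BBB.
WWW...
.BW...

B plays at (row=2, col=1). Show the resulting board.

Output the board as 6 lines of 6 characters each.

Answer: ......
......
.BBB..
..BBB.
WWW...
.BW...

Derivation:
Place B at (2,1); scan 8 dirs for brackets.
Dir NW: first cell '.' (not opp) -> no flip
Dir N: first cell '.' (not opp) -> no flip
Dir NE: first cell '.' (not opp) -> no flip
Dir W: first cell '.' (not opp) -> no flip
Dir E: opp run (2,2) capped by B -> flip
Dir SW: first cell '.' (not opp) -> no flip
Dir S: first cell '.' (not opp) -> no flip
Dir SE: first cell 'B' (not opp) -> no flip
All flips: (2,2)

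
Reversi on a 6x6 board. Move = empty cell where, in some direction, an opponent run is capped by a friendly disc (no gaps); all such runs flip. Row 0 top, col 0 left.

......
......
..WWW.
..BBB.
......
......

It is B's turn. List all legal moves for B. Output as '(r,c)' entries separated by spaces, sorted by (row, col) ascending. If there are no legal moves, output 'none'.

Answer: (1,1) (1,2) (1,3) (1,4) (1,5)

Derivation:
(1,1): flips 1 -> legal
(1,2): flips 2 -> legal
(1,3): flips 1 -> legal
(1,4): flips 2 -> legal
(1,5): flips 1 -> legal
(2,1): no bracket -> illegal
(2,5): no bracket -> illegal
(3,1): no bracket -> illegal
(3,5): no bracket -> illegal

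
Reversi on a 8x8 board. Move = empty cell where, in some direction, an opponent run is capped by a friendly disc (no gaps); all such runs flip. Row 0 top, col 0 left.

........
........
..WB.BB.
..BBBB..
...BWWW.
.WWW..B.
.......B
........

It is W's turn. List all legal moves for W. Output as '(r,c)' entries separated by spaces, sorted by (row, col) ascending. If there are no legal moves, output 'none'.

(1,2): flips 2 -> legal
(1,3): flips 3 -> legal
(1,4): no bracket -> illegal
(1,5): flips 2 -> legal
(1,6): flips 3 -> legal
(1,7): flips 2 -> legal
(2,1): no bracket -> illegal
(2,4): flips 3 -> legal
(2,7): no bracket -> illegal
(3,1): no bracket -> illegal
(3,6): no bracket -> illegal
(3,7): no bracket -> illegal
(4,1): no bracket -> illegal
(4,2): flips 2 -> legal
(4,7): no bracket -> illegal
(5,4): no bracket -> illegal
(5,5): no bracket -> illegal
(5,7): no bracket -> illegal
(6,5): no bracket -> illegal
(6,6): flips 1 -> legal
(7,6): no bracket -> illegal
(7,7): no bracket -> illegal

Answer: (1,2) (1,3) (1,5) (1,6) (1,7) (2,4) (4,2) (6,6)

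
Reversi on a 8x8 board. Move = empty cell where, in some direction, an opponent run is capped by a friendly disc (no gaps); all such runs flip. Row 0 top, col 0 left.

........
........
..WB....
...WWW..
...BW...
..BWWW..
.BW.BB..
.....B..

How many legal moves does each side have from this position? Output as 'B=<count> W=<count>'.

Answer: B=9 W=11

Derivation:
-- B to move --
(1,1): no bracket -> illegal
(1,2): no bracket -> illegal
(1,3): no bracket -> illegal
(2,1): flips 1 -> legal
(2,4): flips 3 -> legal
(2,5): flips 1 -> legal
(2,6): no bracket -> illegal
(3,1): no bracket -> illegal
(3,2): no bracket -> illegal
(3,6): no bracket -> illegal
(4,2): flips 1 -> legal
(4,5): flips 3 -> legal
(4,6): flips 1 -> legal
(5,1): no bracket -> illegal
(5,6): flips 3 -> legal
(6,3): flips 2 -> legal
(6,6): no bracket -> illegal
(7,1): no bracket -> illegal
(7,2): flips 1 -> legal
(7,3): no bracket -> illegal
B mobility = 9
-- W to move --
(1,2): flips 1 -> legal
(1,3): flips 1 -> legal
(1,4): no bracket -> illegal
(2,4): flips 1 -> legal
(3,2): flips 1 -> legal
(4,1): no bracket -> illegal
(4,2): flips 2 -> legal
(5,0): no bracket -> illegal
(5,1): flips 1 -> legal
(5,6): no bracket -> illegal
(6,0): flips 1 -> legal
(6,3): no bracket -> illegal
(6,6): no bracket -> illegal
(7,0): flips 3 -> legal
(7,1): no bracket -> illegal
(7,2): no bracket -> illegal
(7,3): flips 1 -> legal
(7,4): flips 1 -> legal
(7,6): flips 1 -> legal
W mobility = 11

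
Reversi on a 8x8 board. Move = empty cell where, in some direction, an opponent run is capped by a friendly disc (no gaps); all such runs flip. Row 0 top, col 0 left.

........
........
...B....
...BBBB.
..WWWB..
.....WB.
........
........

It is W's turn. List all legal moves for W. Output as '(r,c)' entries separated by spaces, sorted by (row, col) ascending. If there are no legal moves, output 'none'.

(1,2): no bracket -> illegal
(1,3): flips 2 -> legal
(1,4): no bracket -> illegal
(2,2): flips 1 -> legal
(2,4): flips 2 -> legal
(2,5): flips 3 -> legal
(2,6): flips 1 -> legal
(2,7): no bracket -> illegal
(3,2): no bracket -> illegal
(3,7): no bracket -> illegal
(4,6): flips 1 -> legal
(4,7): no bracket -> illegal
(5,4): no bracket -> illegal
(5,7): flips 1 -> legal
(6,5): no bracket -> illegal
(6,6): no bracket -> illegal
(6,7): no bracket -> illegal

Answer: (1,3) (2,2) (2,4) (2,5) (2,6) (4,6) (5,7)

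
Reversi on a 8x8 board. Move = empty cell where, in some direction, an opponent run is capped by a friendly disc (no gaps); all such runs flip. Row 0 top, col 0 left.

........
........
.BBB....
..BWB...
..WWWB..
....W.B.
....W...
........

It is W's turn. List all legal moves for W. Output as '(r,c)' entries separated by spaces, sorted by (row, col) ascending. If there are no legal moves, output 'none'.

Answer: (1,0) (1,1) (1,2) (1,3) (2,4) (2,5) (3,1) (3,5) (3,6) (4,6)

Derivation:
(1,0): flips 2 -> legal
(1,1): flips 1 -> legal
(1,2): flips 2 -> legal
(1,3): flips 1 -> legal
(1,4): no bracket -> illegal
(2,0): no bracket -> illegal
(2,4): flips 1 -> legal
(2,5): flips 1 -> legal
(3,0): no bracket -> illegal
(3,1): flips 1 -> legal
(3,5): flips 1 -> legal
(3,6): flips 1 -> legal
(4,1): no bracket -> illegal
(4,6): flips 1 -> legal
(4,7): no bracket -> illegal
(5,5): no bracket -> illegal
(5,7): no bracket -> illegal
(6,5): no bracket -> illegal
(6,6): no bracket -> illegal
(6,7): no bracket -> illegal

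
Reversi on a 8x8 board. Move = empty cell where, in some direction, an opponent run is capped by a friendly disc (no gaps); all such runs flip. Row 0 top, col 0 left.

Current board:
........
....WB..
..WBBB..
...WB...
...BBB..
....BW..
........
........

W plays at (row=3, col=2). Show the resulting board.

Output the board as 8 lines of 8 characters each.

Place W at (3,2); scan 8 dirs for brackets.
Dir NW: first cell '.' (not opp) -> no flip
Dir N: first cell 'W' (not opp) -> no flip
Dir NE: opp run (2,3) capped by W -> flip
Dir W: first cell '.' (not opp) -> no flip
Dir E: first cell 'W' (not opp) -> no flip
Dir SW: first cell '.' (not opp) -> no flip
Dir S: first cell '.' (not opp) -> no flip
Dir SE: opp run (4,3) (5,4), next='.' -> no flip
All flips: (2,3)

Answer: ........
....WB..
..WWBB..
..WWB...
...BBB..
....BW..
........
........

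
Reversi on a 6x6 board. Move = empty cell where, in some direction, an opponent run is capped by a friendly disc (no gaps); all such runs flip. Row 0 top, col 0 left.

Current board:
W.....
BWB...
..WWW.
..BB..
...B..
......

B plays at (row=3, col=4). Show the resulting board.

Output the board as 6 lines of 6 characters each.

Answer: W.....
BWB...
..WBW.
..BBB.
...B..
......

Derivation:
Place B at (3,4); scan 8 dirs for brackets.
Dir NW: opp run (2,3) capped by B -> flip
Dir N: opp run (2,4), next='.' -> no flip
Dir NE: first cell '.' (not opp) -> no flip
Dir W: first cell 'B' (not opp) -> no flip
Dir E: first cell '.' (not opp) -> no flip
Dir SW: first cell 'B' (not opp) -> no flip
Dir S: first cell '.' (not opp) -> no flip
Dir SE: first cell '.' (not opp) -> no flip
All flips: (2,3)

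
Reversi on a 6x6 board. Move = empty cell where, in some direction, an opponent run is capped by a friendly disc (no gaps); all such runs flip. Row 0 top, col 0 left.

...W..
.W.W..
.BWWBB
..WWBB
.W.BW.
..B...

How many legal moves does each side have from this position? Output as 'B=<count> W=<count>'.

-- B to move --
(0,0): no bracket -> illegal
(0,1): flips 1 -> legal
(0,2): flips 1 -> legal
(0,4): no bracket -> illegal
(1,0): no bracket -> illegal
(1,2): flips 1 -> legal
(1,4): no bracket -> illegal
(2,0): no bracket -> illegal
(3,0): flips 1 -> legal
(3,1): flips 2 -> legal
(4,0): no bracket -> illegal
(4,2): flips 1 -> legal
(4,5): flips 1 -> legal
(5,0): no bracket -> illegal
(5,1): no bracket -> illegal
(5,3): flips 1 -> legal
(5,4): flips 1 -> legal
(5,5): no bracket -> illegal
B mobility = 9
-- W to move --
(1,0): flips 1 -> legal
(1,2): no bracket -> illegal
(1,4): flips 2 -> legal
(1,5): flips 1 -> legal
(2,0): flips 1 -> legal
(3,0): no bracket -> illegal
(3,1): flips 1 -> legal
(4,2): flips 1 -> legal
(4,5): flips 1 -> legal
(5,1): no bracket -> illegal
(5,3): flips 1 -> legal
(5,4): flips 1 -> legal
W mobility = 9

Answer: B=9 W=9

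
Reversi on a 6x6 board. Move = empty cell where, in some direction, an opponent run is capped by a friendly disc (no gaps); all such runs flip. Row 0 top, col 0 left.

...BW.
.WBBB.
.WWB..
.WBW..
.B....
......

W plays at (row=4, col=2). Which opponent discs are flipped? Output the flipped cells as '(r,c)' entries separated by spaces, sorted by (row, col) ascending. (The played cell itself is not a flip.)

Dir NW: first cell 'W' (not opp) -> no flip
Dir N: opp run (3,2) capped by W -> flip
Dir NE: first cell 'W' (not opp) -> no flip
Dir W: opp run (4,1), next='.' -> no flip
Dir E: first cell '.' (not opp) -> no flip
Dir SW: first cell '.' (not opp) -> no flip
Dir S: first cell '.' (not opp) -> no flip
Dir SE: first cell '.' (not opp) -> no flip

Answer: (3,2)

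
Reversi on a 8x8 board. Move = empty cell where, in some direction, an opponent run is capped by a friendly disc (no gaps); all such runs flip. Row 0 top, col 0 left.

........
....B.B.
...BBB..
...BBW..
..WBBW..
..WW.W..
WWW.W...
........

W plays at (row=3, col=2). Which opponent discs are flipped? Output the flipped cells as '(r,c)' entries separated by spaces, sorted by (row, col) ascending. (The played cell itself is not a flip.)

Dir NW: first cell '.' (not opp) -> no flip
Dir N: first cell '.' (not opp) -> no flip
Dir NE: opp run (2,3) (1,4), next='.' -> no flip
Dir W: first cell '.' (not opp) -> no flip
Dir E: opp run (3,3) (3,4) capped by W -> flip
Dir SW: first cell '.' (not opp) -> no flip
Dir S: first cell 'W' (not opp) -> no flip
Dir SE: opp run (4,3), next='.' -> no flip

Answer: (3,3) (3,4)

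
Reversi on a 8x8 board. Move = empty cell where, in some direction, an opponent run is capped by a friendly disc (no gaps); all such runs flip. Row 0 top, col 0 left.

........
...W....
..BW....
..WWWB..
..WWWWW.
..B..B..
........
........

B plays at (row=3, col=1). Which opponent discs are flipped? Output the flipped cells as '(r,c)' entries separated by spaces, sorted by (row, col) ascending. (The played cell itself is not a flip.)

Answer: (3,2) (3,3) (3,4)

Derivation:
Dir NW: first cell '.' (not opp) -> no flip
Dir N: first cell '.' (not opp) -> no flip
Dir NE: first cell 'B' (not opp) -> no flip
Dir W: first cell '.' (not opp) -> no flip
Dir E: opp run (3,2) (3,3) (3,4) capped by B -> flip
Dir SW: first cell '.' (not opp) -> no flip
Dir S: first cell '.' (not opp) -> no flip
Dir SE: opp run (4,2), next='.' -> no flip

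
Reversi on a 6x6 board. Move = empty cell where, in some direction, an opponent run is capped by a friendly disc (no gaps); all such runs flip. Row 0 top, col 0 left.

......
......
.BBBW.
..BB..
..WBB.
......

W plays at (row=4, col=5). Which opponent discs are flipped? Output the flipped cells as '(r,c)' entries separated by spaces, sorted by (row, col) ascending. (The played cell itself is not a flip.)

Dir NW: first cell '.' (not opp) -> no flip
Dir N: first cell '.' (not opp) -> no flip
Dir NE: edge -> no flip
Dir W: opp run (4,4) (4,3) capped by W -> flip
Dir E: edge -> no flip
Dir SW: first cell '.' (not opp) -> no flip
Dir S: first cell '.' (not opp) -> no flip
Dir SE: edge -> no flip

Answer: (4,3) (4,4)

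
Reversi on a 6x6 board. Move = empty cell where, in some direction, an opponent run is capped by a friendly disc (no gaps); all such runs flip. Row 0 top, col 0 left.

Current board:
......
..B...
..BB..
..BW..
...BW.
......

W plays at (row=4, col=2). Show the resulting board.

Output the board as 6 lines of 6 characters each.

Place W at (4,2); scan 8 dirs for brackets.
Dir NW: first cell '.' (not opp) -> no flip
Dir N: opp run (3,2) (2,2) (1,2), next='.' -> no flip
Dir NE: first cell 'W' (not opp) -> no flip
Dir W: first cell '.' (not opp) -> no flip
Dir E: opp run (4,3) capped by W -> flip
Dir SW: first cell '.' (not opp) -> no flip
Dir S: first cell '.' (not opp) -> no flip
Dir SE: first cell '.' (not opp) -> no flip
All flips: (4,3)

Answer: ......
..B...
..BB..
..BW..
..WWW.
......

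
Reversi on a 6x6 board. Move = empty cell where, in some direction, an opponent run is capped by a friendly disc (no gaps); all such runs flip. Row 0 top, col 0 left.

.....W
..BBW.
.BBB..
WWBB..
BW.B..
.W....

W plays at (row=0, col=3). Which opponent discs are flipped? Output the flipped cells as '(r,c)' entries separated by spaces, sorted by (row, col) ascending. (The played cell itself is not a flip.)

Answer: (1,2) (2,1)

Derivation:
Dir NW: edge -> no flip
Dir N: edge -> no flip
Dir NE: edge -> no flip
Dir W: first cell '.' (not opp) -> no flip
Dir E: first cell '.' (not opp) -> no flip
Dir SW: opp run (1,2) (2,1) capped by W -> flip
Dir S: opp run (1,3) (2,3) (3,3) (4,3), next='.' -> no flip
Dir SE: first cell 'W' (not opp) -> no flip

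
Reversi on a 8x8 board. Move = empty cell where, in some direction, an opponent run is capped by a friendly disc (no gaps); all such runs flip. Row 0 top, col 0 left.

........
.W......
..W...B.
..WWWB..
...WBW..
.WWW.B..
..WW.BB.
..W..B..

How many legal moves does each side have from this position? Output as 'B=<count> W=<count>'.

Answer: B=6 W=5

Derivation:
-- B to move --
(0,0): flips 3 -> legal
(0,1): no bracket -> illegal
(0,2): no bracket -> illegal
(1,0): no bracket -> illegal
(1,2): no bracket -> illegal
(1,3): no bracket -> illegal
(2,0): no bracket -> illegal
(2,1): no bracket -> illegal
(2,3): no bracket -> illegal
(2,4): flips 1 -> legal
(2,5): no bracket -> illegal
(3,1): flips 3 -> legal
(3,6): no bracket -> illegal
(4,0): no bracket -> illegal
(4,1): no bracket -> illegal
(4,2): flips 1 -> legal
(4,6): flips 1 -> legal
(5,0): no bracket -> illegal
(5,4): no bracket -> illegal
(5,6): no bracket -> illegal
(6,0): no bracket -> illegal
(6,1): no bracket -> illegal
(6,4): no bracket -> illegal
(7,1): flips 2 -> legal
(7,3): no bracket -> illegal
(7,4): no bracket -> illegal
B mobility = 6
-- W to move --
(1,5): no bracket -> illegal
(1,6): no bracket -> illegal
(1,7): flips 3 -> legal
(2,4): no bracket -> illegal
(2,5): flips 1 -> legal
(2,7): no bracket -> illegal
(3,6): flips 1 -> legal
(3,7): no bracket -> illegal
(4,6): no bracket -> illegal
(5,4): flips 1 -> legal
(5,6): no bracket -> illegal
(5,7): no bracket -> illegal
(6,4): no bracket -> illegal
(6,7): no bracket -> illegal
(7,4): no bracket -> illegal
(7,6): no bracket -> illegal
(7,7): flips 3 -> legal
W mobility = 5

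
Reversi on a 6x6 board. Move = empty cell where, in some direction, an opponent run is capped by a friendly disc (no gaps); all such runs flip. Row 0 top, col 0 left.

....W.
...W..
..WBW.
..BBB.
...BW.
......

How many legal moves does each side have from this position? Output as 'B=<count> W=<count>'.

Answer: B=10 W=2

Derivation:
-- B to move --
(0,2): no bracket -> illegal
(0,3): flips 1 -> legal
(0,5): no bracket -> illegal
(1,1): flips 1 -> legal
(1,2): flips 1 -> legal
(1,4): flips 1 -> legal
(1,5): flips 1 -> legal
(2,1): flips 1 -> legal
(2,5): flips 1 -> legal
(3,1): no bracket -> illegal
(3,5): no bracket -> illegal
(4,5): flips 1 -> legal
(5,3): no bracket -> illegal
(5,4): flips 1 -> legal
(5,5): flips 1 -> legal
B mobility = 10
-- W to move --
(1,2): no bracket -> illegal
(1,4): no bracket -> illegal
(2,1): no bracket -> illegal
(2,5): no bracket -> illegal
(3,1): no bracket -> illegal
(3,5): no bracket -> illegal
(4,1): no bracket -> illegal
(4,2): flips 3 -> legal
(4,5): no bracket -> illegal
(5,2): no bracket -> illegal
(5,3): flips 3 -> legal
(5,4): no bracket -> illegal
W mobility = 2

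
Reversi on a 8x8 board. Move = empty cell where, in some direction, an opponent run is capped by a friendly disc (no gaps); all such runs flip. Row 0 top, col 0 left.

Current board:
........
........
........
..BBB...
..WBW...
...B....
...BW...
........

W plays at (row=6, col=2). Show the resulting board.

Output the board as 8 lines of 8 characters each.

Answer: ........
........
........
..BBB...
..WBW...
...W....
..WWW...
........

Derivation:
Place W at (6,2); scan 8 dirs for brackets.
Dir NW: first cell '.' (not opp) -> no flip
Dir N: first cell '.' (not opp) -> no flip
Dir NE: opp run (5,3) capped by W -> flip
Dir W: first cell '.' (not opp) -> no flip
Dir E: opp run (6,3) capped by W -> flip
Dir SW: first cell '.' (not opp) -> no flip
Dir S: first cell '.' (not opp) -> no flip
Dir SE: first cell '.' (not opp) -> no flip
All flips: (5,3) (6,3)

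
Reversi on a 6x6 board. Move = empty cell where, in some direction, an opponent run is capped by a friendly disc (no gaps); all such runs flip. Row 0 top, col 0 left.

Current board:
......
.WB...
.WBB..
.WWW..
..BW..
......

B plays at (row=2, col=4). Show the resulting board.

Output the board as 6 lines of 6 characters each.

Place B at (2,4); scan 8 dirs for brackets.
Dir NW: first cell '.' (not opp) -> no flip
Dir N: first cell '.' (not opp) -> no flip
Dir NE: first cell '.' (not opp) -> no flip
Dir W: first cell 'B' (not opp) -> no flip
Dir E: first cell '.' (not opp) -> no flip
Dir SW: opp run (3,3) capped by B -> flip
Dir S: first cell '.' (not opp) -> no flip
Dir SE: first cell '.' (not opp) -> no flip
All flips: (3,3)

Answer: ......
.WB...
.WBBB.
.WWB..
..BW..
......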